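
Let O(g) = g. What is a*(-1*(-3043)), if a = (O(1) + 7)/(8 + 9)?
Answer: 1432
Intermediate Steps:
a = 8/17 (a = (1 + 7)/(8 + 9) = 8/17 ≈ 0.47059)
a*(-1*(-3043)) = 8*(-1*(-3043))/17 = (8/17)*3043 = 1432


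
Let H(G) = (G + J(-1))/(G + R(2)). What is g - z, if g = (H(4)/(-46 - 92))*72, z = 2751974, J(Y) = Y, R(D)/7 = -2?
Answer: -316476992/115 ≈ -2.7520e+6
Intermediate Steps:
R(D) = -14 (R(D) = 7*(-2) = -14)
H(G) = (-1 + G)/(-14 + G) (H(G) = (G - 1)/(G - 14) = (-1 + G)/(-14 + G))
g = 18/115 (g = (((-1 + 4)/(-14 + 4))/(-46 - 92))*72 = ((3/(-10))/(-138))*72 = (-1/10*3*(-1/138))*72 = -3/10*(-1/138)*72 = (1/460)*72 = 18/115 ≈ 0.15652)
g - z = 18/115 - 1*2751974 = 18/115 - 2751974 = -316476992/115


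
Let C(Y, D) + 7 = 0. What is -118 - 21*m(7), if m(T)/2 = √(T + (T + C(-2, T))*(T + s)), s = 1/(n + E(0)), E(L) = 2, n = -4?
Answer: -118 - 42*√7 ≈ -229.12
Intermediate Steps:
C(Y, D) = -7 (C(Y, D) = -7 + 0 = -7)
s = -½ (s = 1/(-4 + 2) = 1/(-2) = -½ ≈ -0.50000)
m(T) = 2*√(T + (-7 + T)*(-½ + T)) (m(T) = 2*√(T + (T - 7)*(T - ½)) = 2*√(T + (-7 + T)*(-½ + T)))
-118 - 21*m(7) = -118 - 21*√(14 - 26*7 + 4*7²) = -118 - 21*√(14 - 182 + 4*49) = -118 - 21*√(14 - 182 + 196) = -118 - 42*√7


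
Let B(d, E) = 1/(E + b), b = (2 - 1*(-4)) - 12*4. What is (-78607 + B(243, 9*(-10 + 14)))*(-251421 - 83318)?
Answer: 157877306177/6 ≈ 2.6313e+10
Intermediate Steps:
b = -42 (b = (2 + 4) - 48 = 6 - 48 = -42)
B(d, E) = 1/(-42 + E) (B(d, E) = 1/(E - 42) = 1/(-42 + E))
(-78607 + B(243, 9*(-10 + 14)))*(-251421 - 83318) = (-78607 + 1/(-42 + 9*(-10 + 14)))*(-251421 - 83318) = (-78607 + 1/(-42 + 9*4))*(-334739) = (-78607 + 1/(-42 + 36))*(-334739) = (-78607 + 1/(-6))*(-334739) = (-78607 - ⅙)*(-334739) = -471643/6*(-334739) = 157877306177/6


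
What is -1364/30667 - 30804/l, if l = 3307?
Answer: -949177016/101415769 ≈ -9.3593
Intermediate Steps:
-1364/30667 - 30804/l = -1364/30667 - 30804/3307 = -949177016/101415769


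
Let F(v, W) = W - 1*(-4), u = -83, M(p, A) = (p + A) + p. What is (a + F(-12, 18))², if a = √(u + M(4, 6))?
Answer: (22 + I*√69)² ≈ 415.0 + 365.49*I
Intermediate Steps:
M(p, A) = A + 2*p (M(p, A) = (A + p) + p = A + 2*p)
F(v, W) = 4 + W (F(v, W) = W + 4 = 4 + W)
a = I*√69 (a = √(-83 + (6 + 2*4)) = √(-83 + (6 + 8)) = √(-83 + 14) = √(-69) = I*√69 ≈ 8.3066*I)
(a + F(-12, 18))² = (I*√69 + (4 + 18))² = (I*√69 + 22)² = (22 + I*√69)²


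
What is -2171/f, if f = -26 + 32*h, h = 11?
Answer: -2171/326 ≈ -6.6595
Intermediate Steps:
f = 326 (f = -26 + 32*11 = -26 + 352 = 326)
-2171/f = -2171/326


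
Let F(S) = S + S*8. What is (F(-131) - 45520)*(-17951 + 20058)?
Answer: -98394793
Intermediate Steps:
F(S) = 9*S (F(S) = S + 8*S = 9*S)
(F(-131) - 45520)*(-17951 + 20058) = (9*(-131) - 45520)*(-17951 + 20058) = (-1179 - 45520)*2107 = -46699*2107 = -98394793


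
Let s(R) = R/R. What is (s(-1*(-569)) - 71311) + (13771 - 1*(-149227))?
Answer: 91688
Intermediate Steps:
s(R) = 1
(s(-1*(-569)) - 71311) + (13771 - 1*(-149227)) = (1 - 71311) + (13771 - 1*(-149227)) = -71310 + (13771 + 149227) = -71310 + 162998 = 91688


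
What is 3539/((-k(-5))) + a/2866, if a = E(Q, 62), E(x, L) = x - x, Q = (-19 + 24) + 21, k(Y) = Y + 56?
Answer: -3539/51 ≈ -69.392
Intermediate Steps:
k(Y) = 56 + Y
Q = 26 (Q = 5 + 21 = 26)
E(x, L) = 0
a = 0
3539/((-k(-5))) + a/2866 = 3539/((-(56 - 5))) + 0/2866 = 3539/((-1*51)) + 0*(1/2866) = 3539/(-51) + 0 = 3539*(-1/51) + 0 = -3539/51 + 0 = -3539/51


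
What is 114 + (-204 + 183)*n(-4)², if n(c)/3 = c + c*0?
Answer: -2910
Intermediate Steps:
n(c) = 3*c (n(c) = 3*(c + c*0) = 3*(c + 0) = 3*c)
114 + (-204 + 183)*n(-4)² = 114 + (-204 + 183)*(3*(-4))² = 114 - 21*(-12)² = 114 - 21*144 = 114 - 3024 = -2910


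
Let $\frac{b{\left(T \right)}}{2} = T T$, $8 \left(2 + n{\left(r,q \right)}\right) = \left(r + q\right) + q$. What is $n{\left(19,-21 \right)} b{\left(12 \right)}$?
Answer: $-1404$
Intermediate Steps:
$n{\left(r,q \right)} = -2 + \frac{q}{4} + \frac{r}{8}$ ($n{\left(r,q \right)} = -2 + \frac{\left(r + q\right) + q}{8} = -2 + \frac{\left(q + r\right) + q}{8} = -2 + \frac{r + 2 q}{8} = -2 + \left(\frac{q}{4} + \frac{r}{8}\right) = -2 + \frac{q}{4} + \frac{r}{8}$)
$b{\left(T \right)} = 2 T^{2}$ ($b{\left(T \right)} = 2 T T = 2 T^{2}$)
$n{\left(19,-21 \right)} b{\left(12 \right)} = \left(-2 + \frac{1}{4} \left(-21\right) + \frac{1}{8} \cdot 19\right) 2 \cdot 12^{2} = \left(-2 - \frac{21}{4} + \frac{19}{8}\right) 2 \cdot 144 = \left(- \frac{39}{8}\right) 288 = -1404$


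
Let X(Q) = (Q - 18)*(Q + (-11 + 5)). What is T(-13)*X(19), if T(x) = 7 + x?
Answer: -78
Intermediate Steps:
X(Q) = (-18 + Q)*(-6 + Q) (X(Q) = (-18 + Q)*(Q - 6) = (-18 + Q)*(-6 + Q))
T(-13)*X(19) = (7 - 13)*(108 + 19**2 - 24*19) = -6*(108 + 361 - 456) = -6*13 = -78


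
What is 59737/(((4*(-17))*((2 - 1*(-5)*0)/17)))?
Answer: -59737/8 ≈ -7467.1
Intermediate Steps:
59737/(((4*(-17))*((2 - 1*(-5)*0)/17))) = 59737/((-68*(2 + 5*0)/17)) = 59737/((-68*(2 + 0)/17)) = 59737/((-136/17)) = 59737/((-68*2/17)) = 59737/(-8) = 59737*(-1/8) = -59737/8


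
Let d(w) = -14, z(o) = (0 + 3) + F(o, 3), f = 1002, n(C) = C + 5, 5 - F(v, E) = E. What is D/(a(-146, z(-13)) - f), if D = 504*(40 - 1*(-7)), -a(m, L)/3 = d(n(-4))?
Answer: -987/40 ≈ -24.675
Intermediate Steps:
F(v, E) = 5 - E
n(C) = 5 + C
z(o) = 5 (z(o) = (0 + 3) + (5 - 1*3) = 3 + (5 - 3) = 3 + 2 = 5)
a(m, L) = 42 (a(m, L) = -3*(-14) = 42)
D = 23688 (D = 504*(40 + 7) = 504*47 = 23688)
D/(a(-146, z(-13)) - f) = 23688/(42 - 1*1002) = 23688/(42 - 1002) = 23688/(-960) = 23688*(-1/960) = -987/40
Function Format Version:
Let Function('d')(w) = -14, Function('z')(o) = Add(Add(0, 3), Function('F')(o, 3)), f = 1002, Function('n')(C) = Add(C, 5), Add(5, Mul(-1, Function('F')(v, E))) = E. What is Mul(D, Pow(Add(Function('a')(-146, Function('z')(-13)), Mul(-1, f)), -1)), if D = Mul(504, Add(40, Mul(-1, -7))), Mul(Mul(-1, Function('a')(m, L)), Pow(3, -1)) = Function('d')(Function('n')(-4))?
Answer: Rational(-987, 40) ≈ -24.675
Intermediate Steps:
Function('F')(v, E) = Add(5, Mul(-1, E))
Function('n')(C) = Add(5, C)
Function('z')(o) = 5 (Function('z')(o) = Add(Add(0, 3), Add(5, Mul(-1, 3))) = Add(3, Add(5, -3)) = Add(3, 2) = 5)
Function('a')(m, L) = 42 (Function('a')(m, L) = Mul(-3, -14) = 42)
D = 23688 (D = Mul(504, Add(40, 7)) = Mul(504, 47) = 23688)
Mul(D, Pow(Add(Function('a')(-146, Function('z')(-13)), Mul(-1, f)), -1)) = Mul(23688, Pow(Add(42, Mul(-1, 1002)), -1)) = Mul(23688, Pow(Add(42, -1002), -1)) = Mul(23688, Pow(-960, -1)) = Mul(23688, Rational(-1, 960)) = Rational(-987, 40)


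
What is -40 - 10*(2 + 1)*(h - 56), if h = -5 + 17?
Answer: 1280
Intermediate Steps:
h = 12
-40 - 10*(2 + 1)*(h - 56) = -40 - 10*(2 + 1)*(12 - 56) = -40 - 30*(-44) = -40 - 10*(-132) = -40 + 1320 = 1280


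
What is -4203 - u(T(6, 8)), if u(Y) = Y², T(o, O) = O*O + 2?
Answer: -8559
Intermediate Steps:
T(o, O) = 2 + O² (T(o, O) = O² + 2 = 2 + O²)
-4203 - u(T(6, 8)) = -4203 - (2 + 8²)² = -4203 - (2 + 64)² = -4203 - 1*66² = -4203 - 1*4356 = -4203 - 4356 = -8559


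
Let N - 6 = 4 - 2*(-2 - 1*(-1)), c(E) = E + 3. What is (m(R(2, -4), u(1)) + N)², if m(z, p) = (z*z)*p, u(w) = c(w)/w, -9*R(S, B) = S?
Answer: 976144/6561 ≈ 148.78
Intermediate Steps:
c(E) = 3 + E
R(S, B) = -S/9
u(w) = (3 + w)/w
m(z, p) = p*z² (m(z, p) = z²*p = p*z²)
N = 12 (N = 6 + (4 - 2*(-2 - 1*(-1))) = 6 + (4 - 2*(-2 + 1)) = 6 + (4 - 2*(-1)) = 6 + (4 + 2) = 6 + 6 = 12)
(m(R(2, -4), u(1)) + N)² = (((3 + 1)/1)*(-⅑*2)² + 12)² = ((1*4)*(-2/9)² + 12)² = (4*(4/81) + 12)² = (16/81 + 12)² = (988/81)² = 976144/6561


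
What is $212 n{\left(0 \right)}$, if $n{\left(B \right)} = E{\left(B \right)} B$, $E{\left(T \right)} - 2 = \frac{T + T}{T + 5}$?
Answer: $0$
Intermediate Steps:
$E{\left(T \right)} = 2 + \frac{2 T}{5 + T}$ ($E{\left(T \right)} = 2 + \frac{T + T}{T + 5} = 2 + \frac{2 T}{5 + T}$)
$n{\left(B \right)} = \frac{2 B \left(5 + 2 B\right)}{5 + B}$ ($n{\left(B \right)} = \frac{2 \left(5 + 2 B\right)}{5 + B} B = \frac{2 B \left(5 + 2 B\right)}{5 + B}$)
$212 n{\left(0 \right)} = 212 \cdot 2 \cdot 0 \frac{1}{5 + 0} \left(5 + 2 \cdot 0\right) = 212 \cdot 2 \cdot 0 \cdot \frac{1}{5} \left(5 + 0\right) = 212 \cdot 2 \cdot 0 \cdot \frac{1}{5} \cdot 5 = 212 \cdot 0 = 0$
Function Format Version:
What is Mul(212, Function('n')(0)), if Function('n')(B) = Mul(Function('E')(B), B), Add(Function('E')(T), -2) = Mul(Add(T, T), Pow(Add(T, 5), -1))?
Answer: 0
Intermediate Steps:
Function('E')(T) = Add(2, Mul(2, T, Pow(Add(5, T), -1))) (Function('E')(T) = Add(2, Mul(Add(T, T), Pow(Add(T, 5), -1))) = Add(2, Mul(Mul(2, T), Pow(Add(5, T), -1))) = Add(2, Mul(2, T, Pow(Add(5, T), -1))))
Function('n')(B) = Mul(2, B, Pow(Add(5, B), -1), Add(5, Mul(2, B))) (Function('n')(B) = Mul(Mul(2, Pow(Add(5, B), -1), Add(5, Mul(2, B))), B) = Mul(2, B, Pow(Add(5, B), -1), Add(5, Mul(2, B))))
Mul(212, Function('n')(0)) = Mul(212, Mul(2, 0, Pow(Add(5, 0), -1), Add(5, Mul(2, 0)))) = Mul(212, Mul(2, 0, Pow(5, -1), Add(5, 0))) = Mul(212, Mul(2, 0, Rational(1, 5), 5)) = Mul(212, 0) = 0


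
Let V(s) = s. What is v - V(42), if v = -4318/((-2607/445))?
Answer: 1812016/2607 ≈ 695.06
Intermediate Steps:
v = 1921510/2607 (v = -4318/((-2607*1/445)) = -4318/(-2607/445) = -4318*(-445/2607) = 1921510/2607 ≈ 737.06)
v - V(42) = 1921510/2607 - 1*42 = 1921510/2607 - 42 = 1812016/2607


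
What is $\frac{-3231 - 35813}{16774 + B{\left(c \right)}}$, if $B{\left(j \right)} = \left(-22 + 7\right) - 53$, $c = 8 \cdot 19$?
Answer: $- \frac{19522}{8353} \approx -2.3371$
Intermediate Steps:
$c = 152$
$B{\left(j \right)} = -68$ ($B{\left(j \right)} = -15 - 53 = -68$)
$\frac{-3231 - 35813}{16774 + B{\left(c \right)}} = \frac{-3231 - 35813}{16774 - 68} = - \frac{39044}{16706} = \left(-39044\right) \frac{1}{16706} = - \frac{19522}{8353}$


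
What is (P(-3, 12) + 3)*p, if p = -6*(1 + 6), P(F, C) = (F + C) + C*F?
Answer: 1008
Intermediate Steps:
P(F, C) = C + F + C*F (P(F, C) = (C + F) + C*F = C + F + C*F)
p = -42 (p = -6*7 = -42)
(P(-3, 12) + 3)*p = ((12 - 3 + 12*(-3)) + 3)*(-42) = ((12 - 3 - 36) + 3)*(-42) = (-27 + 3)*(-42) = -24*(-42) = 1008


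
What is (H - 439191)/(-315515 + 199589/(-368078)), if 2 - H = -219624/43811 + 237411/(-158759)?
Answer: 1124362621976138568272/807759619620198047691 ≈ 1.3920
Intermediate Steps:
H = 59179281035/6955390549 (H = 2 - (-219624/43811 + 237411/(-158759)) = 2 - (-219624*1/43811 + 237411*(-1/158759)) = 2 - (-219624/43811 - 237411/158759) = 2 - 1*(-45268499937/6955390549) = 2 + 45268499937/6955390549 = 59179281035/6955390549 ≈ 8.5084)
(H - 439191)/(-315515 + 199589/(-368078)) = (59179281035/6955390549 - 439191)/(-315515 + 199589/(-368078)) = -3054685751324824/(6955390549*(-315515 + 199589*(-1/368078))) = -3054685751324824/(6955390549*(-315515 - 199589/368078)) = -3054685751324824/(6955390549*(-116134329759/368078)) = -3054685751324824/6955390549*(-368078/116134329759) = 1124362621976138568272/807759619620198047691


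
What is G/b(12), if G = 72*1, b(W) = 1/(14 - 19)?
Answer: -360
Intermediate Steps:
b(W) = -1/5 (b(W) = 1/(-5) = -1/5)
G = 72
G/b(12) = 72/(-1/5) = 72*(-5) = -360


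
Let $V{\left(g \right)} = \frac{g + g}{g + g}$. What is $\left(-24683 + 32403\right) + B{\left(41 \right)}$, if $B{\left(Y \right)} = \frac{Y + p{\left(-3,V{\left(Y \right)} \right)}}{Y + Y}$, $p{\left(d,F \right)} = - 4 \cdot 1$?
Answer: $\frac{633077}{82} \approx 7720.5$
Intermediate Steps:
$V{\left(g \right)} = 1$ ($V{\left(g \right)} = \frac{2 g}{2 g} = 2 g \frac{1}{2 g} = 1$)
$p{\left(d,F \right)} = -4$ ($p{\left(d,F \right)} = \left(-1\right) 4 = -4$)
$B{\left(Y \right)} = \frac{-4 + Y}{2 Y}$ ($B{\left(Y \right)} = \frac{Y - 4}{Y + Y} = \frac{-4 + Y}{2 Y}$)
$\left(-24683 + 32403\right) + B{\left(41 \right)} = \left(-24683 + 32403\right) + \frac{-4 + 41}{2 \cdot 41} = 7720 + \frac{1}{2} \cdot \frac{1}{41} \cdot 37 = 7720 + \frac{37}{82} = \frac{633077}{82}$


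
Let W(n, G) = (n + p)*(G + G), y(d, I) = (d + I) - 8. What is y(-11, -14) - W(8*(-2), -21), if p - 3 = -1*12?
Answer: -1083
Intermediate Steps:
p = -9 (p = 3 - 1*12 = 3 - 12 = -9)
y(d, I) = -8 + I + d (y(d, I) = (I + d) - 8 = -8 + I + d)
W(n, G) = 2*G*(-9 + n) (W(n, G) = (n - 9)*(G + G) = (-9 + n)*(2*G) = 2*G*(-9 + n))
y(-11, -14) - W(8*(-2), -21) = (-8 - 14 - 11) - 2*(-21)*(-9 + 8*(-2)) = -33 - 2*(-21)*(-9 - 16) = -33 - 2*(-21)*(-25) = -33 - 1*1050 = -33 - 1050 = -1083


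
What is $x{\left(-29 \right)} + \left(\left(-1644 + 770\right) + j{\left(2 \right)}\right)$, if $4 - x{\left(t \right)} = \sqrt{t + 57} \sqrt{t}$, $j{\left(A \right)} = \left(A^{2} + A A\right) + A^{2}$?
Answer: $-858 - 2 i \sqrt{203} \approx -858.0 - 28.496 i$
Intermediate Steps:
$j{\left(A \right)} = 3 A^{2}$ ($j{\left(A \right)} = \left(A^{2} + A^{2}\right) + A^{2} = 2 A^{2} + A^{2} = 3 A^{2}$)
$x{\left(t \right)} = 4 - \sqrt{t} \sqrt{57 + t}$ ($x{\left(t \right)} = 4 - \sqrt{t + 57} \sqrt{t} = 4 - \sqrt{57 + t} \sqrt{t} = 4 - \sqrt{t} \sqrt{57 + t}$)
$x{\left(-29 \right)} + \left(\left(-1644 + 770\right) + j{\left(2 \right)}\right) = \left(4 - \sqrt{-29} \sqrt{57 - 29}\right) + \left(\left(-1644 + 770\right) + 3 \cdot 2^{2}\right) = \left(4 - i \sqrt{29} \sqrt{28}\right) + \left(-874 + 3 \cdot 4\right) = \left(4 - i \sqrt{29} \cdot 2 \sqrt{7}\right) + \left(-874 + 12\right) = \left(4 - 2 i \sqrt{203}\right) - 862 = -858 - 2 i \sqrt{203}$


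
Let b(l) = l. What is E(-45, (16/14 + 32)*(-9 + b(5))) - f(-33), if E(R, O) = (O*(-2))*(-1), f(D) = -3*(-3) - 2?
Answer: -1905/7 ≈ -272.14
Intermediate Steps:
f(D) = 7 (f(D) = 9 - 2 = 7)
E(R, O) = 2*O (E(R, O) = -2*O*(-1) = 2*O)
E(-45, (16/14 + 32)*(-9 + b(5))) - f(-33) = 2*((16/14 + 32)*(-9 + 5)) - 1*7 = 2*((16*(1/14) + 32)*(-4)) - 7 = 2*((8/7 + 32)*(-4)) - 7 = 2*((232/7)*(-4)) - 7 = 2*(-928/7) - 7 = -1856/7 - 7 = -1905/7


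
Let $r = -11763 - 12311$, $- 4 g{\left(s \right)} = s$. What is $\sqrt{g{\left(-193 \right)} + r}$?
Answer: $\frac{i \sqrt{96103}}{2} \approx 155.0 i$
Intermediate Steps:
$g{\left(s \right)} = - \frac{s}{4}$
$r = -24074$
$\sqrt{g{\left(-193 \right)} + r} = \sqrt{\left(- \frac{1}{4}\right) \left(-193\right) - 24074} = \sqrt{\frac{193}{4} - 24074} = \sqrt{- \frac{96103}{4}} = \frac{i \sqrt{96103}}{2}$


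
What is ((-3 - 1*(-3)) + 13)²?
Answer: 169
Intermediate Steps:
((-3 - 1*(-3)) + 13)² = ((-3 + 3) + 13)² = (0 + 13)² = 13² = 169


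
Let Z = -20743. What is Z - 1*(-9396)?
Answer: -11347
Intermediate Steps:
Z - 1*(-9396) = -20743 - 1*(-9396) = -20743 + 9396 = -11347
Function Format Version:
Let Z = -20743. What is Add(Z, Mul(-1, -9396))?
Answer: -11347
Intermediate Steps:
Add(Z, Mul(-1, -9396)) = Add(-20743, Mul(-1, -9396)) = Add(-20743, 9396) = -11347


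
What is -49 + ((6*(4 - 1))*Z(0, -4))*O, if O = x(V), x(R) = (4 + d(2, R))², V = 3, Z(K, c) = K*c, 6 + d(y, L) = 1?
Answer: -49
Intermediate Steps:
d(y, L) = -5 (d(y, L) = -6 + 1 = -5)
x(R) = 1 (x(R) = (4 - 5)² = (-1)² = 1)
O = 1
-49 + ((6*(4 - 1))*Z(0, -4))*O = -49 + ((6*(4 - 1))*(0*(-4)))*1 = -49 + ((6*3)*0)*1 = -49 + (18*0)*1 = -49 + 0*1 = -49 + 0 = -49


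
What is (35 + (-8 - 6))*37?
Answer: 777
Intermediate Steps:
(35 + (-8 - 6))*37 = (35 - 14)*37 = 21*37 = 777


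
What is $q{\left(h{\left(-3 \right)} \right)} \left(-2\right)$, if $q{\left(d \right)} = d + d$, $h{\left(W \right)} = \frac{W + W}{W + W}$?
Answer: $-4$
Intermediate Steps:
$h{\left(W \right)} = 1$ ($h{\left(W \right)} = \frac{2 W}{2 W} = 2 W \frac{1}{2 W} = 1$)
$q{\left(d \right)} = 2 d$
$q{\left(h{\left(-3 \right)} \right)} \left(-2\right) = 2 \cdot 1 \left(-2\right) = 2 \left(-2\right) = -4$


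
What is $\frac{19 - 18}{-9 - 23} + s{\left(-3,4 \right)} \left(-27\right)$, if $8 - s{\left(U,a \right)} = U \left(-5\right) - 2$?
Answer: $\frac{4319}{32} \approx 134.97$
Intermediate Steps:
$s{\left(U,a \right)} = 10 + 5 U$ ($s{\left(U,a \right)} = 8 - \left(U \left(-5\right) - 2\right) = 8 - \left(- 5 U - 2\right) = 8 - \left(-2 - 5 U\right) = 8 + \left(2 + 5 U\right) = 10 + 5 U$)
$\frac{19 - 18}{-9 - 23} + s{\left(-3,4 \right)} \left(-27\right) = \frac{19 - 18}{-9 - 23} + \left(10 + 5 \left(-3\right)\right) \left(-27\right) = 1 \frac{1}{-32} + \left(10 - 15\right) \left(-27\right) = 1 \left(- \frac{1}{32}\right) - -135 = - \frac{1}{32} + 135 = \frac{4319}{32}$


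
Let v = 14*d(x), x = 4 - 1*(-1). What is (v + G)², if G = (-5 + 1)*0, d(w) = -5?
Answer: 4900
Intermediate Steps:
x = 5 (x = 4 + 1 = 5)
G = 0 (G = -4*0 = 0)
v = -70 (v = 14*(-5) = -70)
(v + G)² = (-70 + 0)² = (-70)² = 4900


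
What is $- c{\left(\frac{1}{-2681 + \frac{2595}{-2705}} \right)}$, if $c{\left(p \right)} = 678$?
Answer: $-678$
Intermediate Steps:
$- c{\left(\frac{1}{-2681 + \frac{2595}{-2705}} \right)} = \left(-1\right) 678 = -678$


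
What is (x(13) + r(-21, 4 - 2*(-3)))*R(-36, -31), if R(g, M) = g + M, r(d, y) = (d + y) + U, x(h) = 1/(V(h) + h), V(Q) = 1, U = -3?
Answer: 13065/14 ≈ 933.21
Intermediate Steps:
x(h) = 1/(1 + h)
r(d, y) = -3 + d + y (r(d, y) = (d + y) - 3 = -3 + d + y)
R(g, M) = M + g
(x(13) + r(-21, 4 - 2*(-3)))*R(-36, -31) = (1/(1 + 13) + (-3 - 21 + (4 - 2*(-3))))*(-31 - 36) = (1/14 + (-3 - 21 + (4 + 6)))*(-67) = (1/14 + (-3 - 21 + 10))*(-67) = (1/14 - 14)*(-67) = -195/14*(-67) = 13065/14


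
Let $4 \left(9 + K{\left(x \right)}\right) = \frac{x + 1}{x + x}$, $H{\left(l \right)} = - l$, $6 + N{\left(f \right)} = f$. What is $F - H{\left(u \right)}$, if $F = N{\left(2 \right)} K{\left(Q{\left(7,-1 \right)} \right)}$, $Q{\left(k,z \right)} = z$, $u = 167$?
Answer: $203$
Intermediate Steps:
$N{\left(f \right)} = -6 + f$
$K{\left(x \right)} = -9 + \frac{1 + x}{8 x}$ ($K{\left(x \right)} = -9 + \frac{\left(x + 1\right) \frac{1}{x + x}}{4} = -9 + \frac{\left(1 + x\right) \frac{1}{2 x}}{4} = -9 + \frac{\frac{1}{2} \frac{1}{x} \left(1 + x\right)}{4} = -9 + \frac{1 + x}{8 x}$)
$F = 36$ ($F = \left(-6 + 2\right) \frac{1 - -71}{8 \left(-1\right)} = - 4 \cdot \frac{1}{8} \left(-1\right) \left(1 + 71\right) = - 4 \cdot \frac{1}{8} \left(-1\right) 72 = \left(-4\right) \left(-9\right) = 36$)
$F - H{\left(u \right)} = 36 - \left(-1\right) 167 = 36 - -167 = 36 + 167 = 203$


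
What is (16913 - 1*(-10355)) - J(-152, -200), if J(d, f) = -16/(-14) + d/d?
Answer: 190861/7 ≈ 27266.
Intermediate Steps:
J(d, f) = 15/7 (J(d, f) = -16*(-1/14) + 1 = 8/7 + 1 = 15/7)
(16913 - 1*(-10355)) - J(-152, -200) = (16913 - 1*(-10355)) - 1*15/7 = (16913 + 10355) - 15/7 = 27268 - 15/7 = 190861/7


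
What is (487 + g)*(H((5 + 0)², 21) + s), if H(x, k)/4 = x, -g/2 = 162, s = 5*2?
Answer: 17930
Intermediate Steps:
s = 10
g = -324 (g = -2*162 = -324)
H(x, k) = 4*x
(487 + g)*(H((5 + 0)², 21) + s) = (487 - 324)*(4*(5 + 0)² + 10) = 163*(4*5² + 10) = 163*(4*25 + 10) = 163*(100 + 10) = 163*110 = 17930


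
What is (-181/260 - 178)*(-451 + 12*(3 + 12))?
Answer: 12590931/260 ≈ 48427.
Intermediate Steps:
(-181/260 - 178)*(-451 + 12*(3 + 12)) = (-181*1/260 - 178)*(-451 + 12*15) = (-181/260 - 178)*(-451 + 180) = -46461/260*(-271) = 12590931/260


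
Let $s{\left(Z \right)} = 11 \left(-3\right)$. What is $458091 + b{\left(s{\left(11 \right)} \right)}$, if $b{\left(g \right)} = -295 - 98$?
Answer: $457698$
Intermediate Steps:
$s{\left(Z \right)} = -33$
$b{\left(g \right)} = -393$
$458091 + b{\left(s{\left(11 \right)} \right)} = 458091 - 393 = 457698$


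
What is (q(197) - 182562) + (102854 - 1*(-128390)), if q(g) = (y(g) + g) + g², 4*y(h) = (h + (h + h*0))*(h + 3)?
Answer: 107388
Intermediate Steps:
y(h) = h*(3 + h)/2 (y(h) = ((h + (h + h*0))*(h + 3))/4 = ((h + (h + 0))*(3 + h))/4 = ((h + h)*(3 + h))/4 = ((2*h)*(3 + h))/4 = (2*h*(3 + h))/4 = h*(3 + h)/2)
q(g) = g + g² + g*(3 + g)/2 (q(g) = (g*(3 + g)/2 + g) + g² = (g + g*(3 + g)/2) + g² = g + g² + g*(3 + g)/2)
(q(197) - 182562) + (102854 - 1*(-128390)) = ((½)*197*(5 + 3*197) - 182562) + (102854 - 1*(-128390)) = ((½)*197*(5 + 591) - 182562) + (102854 + 128390) = ((½)*197*596 - 182562) + 231244 = (58706 - 182562) + 231244 = -123856 + 231244 = 107388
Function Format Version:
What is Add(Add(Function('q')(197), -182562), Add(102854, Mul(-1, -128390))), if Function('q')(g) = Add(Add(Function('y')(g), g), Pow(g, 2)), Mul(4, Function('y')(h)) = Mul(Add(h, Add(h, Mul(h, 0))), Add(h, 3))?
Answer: 107388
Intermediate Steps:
Function('y')(h) = Mul(Rational(1, 2), h, Add(3, h)) (Function('y')(h) = Mul(Rational(1, 4), Mul(Add(h, Add(h, Mul(h, 0))), Add(h, 3))) = Mul(Rational(1, 4), Mul(Add(h, Add(h, 0)), Add(3, h))) = Mul(Rational(1, 4), Mul(Add(h, h), Add(3, h))) = Mul(Rational(1, 4), Mul(Mul(2, h), Add(3, h))) = Mul(Rational(1, 4), Mul(2, h, Add(3, h))) = Mul(Rational(1, 2), h, Add(3, h)))
Function('q')(g) = Add(g, Pow(g, 2), Mul(Rational(1, 2), g, Add(3, g))) (Function('q')(g) = Add(Add(Mul(Rational(1, 2), g, Add(3, g)), g), Pow(g, 2)) = Add(Add(g, Mul(Rational(1, 2), g, Add(3, g))), Pow(g, 2)) = Add(g, Pow(g, 2), Mul(Rational(1, 2), g, Add(3, g))))
Add(Add(Function('q')(197), -182562), Add(102854, Mul(-1, -128390))) = Add(Add(Mul(Rational(1, 2), 197, Add(5, Mul(3, 197))), -182562), Add(102854, Mul(-1, -128390))) = Add(Add(Mul(Rational(1, 2), 197, Add(5, 591)), -182562), Add(102854, 128390)) = Add(Add(Mul(Rational(1, 2), 197, 596), -182562), 231244) = Add(Add(58706, -182562), 231244) = Add(-123856, 231244) = 107388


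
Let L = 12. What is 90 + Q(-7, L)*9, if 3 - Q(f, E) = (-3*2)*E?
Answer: 765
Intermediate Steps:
Q(f, E) = 3 + 6*E (Q(f, E) = 3 - (-3*2)*E = 3 - (-6)*E = 3 + 6*E)
90 + Q(-7, L)*9 = 90 + (3 + 6*12)*9 = 90 + (3 + 72)*9 = 90 + 75*9 = 90 + 675 = 765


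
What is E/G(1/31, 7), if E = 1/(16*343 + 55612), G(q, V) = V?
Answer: 1/427700 ≈ 2.3381e-6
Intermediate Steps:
E = 1/61100 (E = 1/(5488 + 55612) = 1/61100 ≈ 1.6367e-5)
E/G(1/31, 7) = (1/61100)/7 = (1/61100)*(1/7) = 1/427700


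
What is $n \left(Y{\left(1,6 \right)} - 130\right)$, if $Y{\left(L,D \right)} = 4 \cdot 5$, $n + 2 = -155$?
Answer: $17270$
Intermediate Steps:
$n = -157$ ($n = -2 - 155 = -157$)
$Y{\left(L,D \right)} = 20$
$n \left(Y{\left(1,6 \right)} - 130\right) = - 157 \left(20 - 130\right) = \left(-157\right) \left(-110\right) = 17270$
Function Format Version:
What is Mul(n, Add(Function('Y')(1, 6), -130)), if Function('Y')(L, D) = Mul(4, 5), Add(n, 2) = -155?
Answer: 17270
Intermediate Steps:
n = -157 (n = Add(-2, -155) = -157)
Function('Y')(L, D) = 20
Mul(n, Add(Function('Y')(1, 6), -130)) = Mul(-157, Add(20, -130)) = Mul(-157, -110) = 17270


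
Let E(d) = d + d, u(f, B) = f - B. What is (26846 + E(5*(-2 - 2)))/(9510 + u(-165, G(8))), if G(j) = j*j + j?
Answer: 26806/9273 ≈ 2.8908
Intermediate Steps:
G(j) = j + j² (G(j) = j² + j = j + j²)
E(d) = 2*d
(26846 + E(5*(-2 - 2)))/(9510 + u(-165, G(8))) = (26846 + 2*(5*(-2 - 2)))/(9510 + (-165 - 8*(1 + 8))) = (26846 + 2*(5*(-4)))/(9510 + (-165 - 8*9)) = (26846 + 2*(-20))/(9510 + (-165 - 1*72)) = (26846 - 40)/(9510 + (-165 - 72)) = 26806/(9510 - 237) = 26806/9273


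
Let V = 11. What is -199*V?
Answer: -2189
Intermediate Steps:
-199*V = -199*11 = -2189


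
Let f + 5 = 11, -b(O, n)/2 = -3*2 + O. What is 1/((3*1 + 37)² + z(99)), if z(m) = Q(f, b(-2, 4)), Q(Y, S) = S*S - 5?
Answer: 1/1851 ≈ 0.00054025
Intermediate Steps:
b(O, n) = 12 - 2*O (b(O, n) = -2*(-3*2 + O) = -2*(-6 + O) = 12 - 2*O)
f = 6 (f = -5 + 11 = 6)
Q(Y, S) = -5 + S² (Q(Y, S) = S² - 5 = -5 + S²)
z(m) = 251 (z(m) = -5 + (12 - 2*(-2))² = -5 + (12 + 4)² = -5 + 16² = -5 + 256 = 251)
1/((3*1 + 37)² + z(99)) = 1/((3*1 + 37)² + 251) = 1/((3 + 37)² + 251) = 1/(40² + 251) = 1/(1600 + 251) = 1/1851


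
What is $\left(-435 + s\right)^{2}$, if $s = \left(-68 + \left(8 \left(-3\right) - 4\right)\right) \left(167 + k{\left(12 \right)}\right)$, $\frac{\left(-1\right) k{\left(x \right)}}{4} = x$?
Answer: $140635881$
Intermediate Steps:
$k{\left(x \right)} = - 4 x$
$s = -11424$ ($s = \left(-68 + \left(8 \left(-3\right) - 4\right)\right) \left(167 - 48\right) = \left(-68 - 28\right) \left(167 - 48\right) = \left(-68 - 28\right) 119 = \left(-96\right) 119 = -11424$)
$\left(-435 + s\right)^{2} = \left(-435 - 11424\right)^{2} = \left(-11859\right)^{2} = 140635881$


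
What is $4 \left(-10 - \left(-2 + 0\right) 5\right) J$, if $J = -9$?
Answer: $0$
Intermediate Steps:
$4 \left(-10 - \left(-2 + 0\right) 5\right) J = 4 \left(-10 - \left(-2 + 0\right) 5\right) \left(-9\right) = 4 \left(-10 - \left(-2\right) 5\right) \left(-9\right) = 4 \left(-10 - -10\right) \left(-9\right) = 4 \left(-10 + 10\right) \left(-9\right) = 4 \cdot 0 \left(-9\right) = 0 \left(-9\right) = 0$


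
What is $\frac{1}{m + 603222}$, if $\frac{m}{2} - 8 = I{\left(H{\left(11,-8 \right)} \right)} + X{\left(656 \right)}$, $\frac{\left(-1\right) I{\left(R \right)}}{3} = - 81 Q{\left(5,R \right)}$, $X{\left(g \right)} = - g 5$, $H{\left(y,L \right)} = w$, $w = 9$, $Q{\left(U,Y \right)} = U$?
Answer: $\frac{1}{599108} \approx 1.6691 \cdot 10^{-6}$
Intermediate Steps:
$H{\left(y,L \right)} = 9$
$X{\left(g \right)} = - 5 g$
$I{\left(R \right)} = 1215$ ($I{\left(R \right)} = - 3 \left(\left(-81\right) 5\right) = \left(-3\right) \left(-405\right) = 1215$)
$m = -4114$ ($m = 16 + 2 \left(1215 - 3280\right) = 16 + 2 \left(-2065\right) = 16 - 4130 = -4114$)
$\frac{1}{m + 603222} = \frac{1}{-4114 + 603222} = \frac{1}{599108}$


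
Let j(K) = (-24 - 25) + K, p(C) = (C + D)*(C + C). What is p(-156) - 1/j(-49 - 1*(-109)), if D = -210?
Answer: 1256111/11 ≈ 1.1419e+5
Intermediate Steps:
p(C) = 2*C*(-210 + C) (p(C) = (C - 210)*(C + C) = (-210 + C)*(2*C) = 2*C*(-210 + C))
j(K) = -49 + K
p(-156) - 1/j(-49 - 1*(-109)) = 2*(-156)*(-210 - 156) - 1/(-49 + (-49 - 1*(-109))) = 2*(-156)*(-366) - 1/(-49 + (-49 + 109)) = 114192 - 1/(-49 + 60) = 114192 - 1/11 = 1256111/11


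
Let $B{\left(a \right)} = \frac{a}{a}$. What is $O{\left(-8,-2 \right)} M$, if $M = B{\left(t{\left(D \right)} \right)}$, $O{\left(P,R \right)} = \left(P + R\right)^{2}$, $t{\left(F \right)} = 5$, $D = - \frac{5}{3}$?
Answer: $100$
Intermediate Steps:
$D = - \frac{5}{3}$ ($D = \left(-5\right) \frac{1}{3} = - \frac{5}{3} \approx -1.6667$)
$B{\left(a \right)} = 1$
$M = 1$
$O{\left(-8,-2 \right)} M = \left(-8 - 2\right)^{2} \cdot 1 = \left(-10\right)^{2} \cdot 1 = 100 \cdot 1 = 100$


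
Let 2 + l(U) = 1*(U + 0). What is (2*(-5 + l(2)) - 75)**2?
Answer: 7225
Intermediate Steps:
l(U) = -2 + U (l(U) = -2 + 1*(U + 0) = -2 + 1*U = -2 + U)
(2*(-5 + l(2)) - 75)**2 = (2*(-5 + (-2 + 2)) - 75)**2 = (2*(-5 + 0) - 75)**2 = (2*(-5) - 75)**2 = (-10 - 75)**2 = (-85)**2 = 7225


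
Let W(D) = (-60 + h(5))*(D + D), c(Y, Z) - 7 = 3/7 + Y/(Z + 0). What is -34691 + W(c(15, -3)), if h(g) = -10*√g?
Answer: -244877/7 - 340*√5/7 ≈ -35091.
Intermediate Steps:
c(Y, Z) = 52/7 + Y/Z (c(Y, Z) = 7 + (3/7 + Y/(Z + 0)) = 7 + (3*(⅐) + Y/Z) = 7 + (3/7 + Y/Z) = 52/7 + Y/Z)
W(D) = 2*D*(-60 - 10*√5) (W(D) = (-60 - 10*√5)*(D + D) = (-60 - 10*√5)*(2*D) = 2*D*(-60 - 10*√5))
-34691 + W(c(15, -3)) = -34691 - 20*(52/7 + 15/(-3))*(6 + √5) = -34691 - 20*(52/7 + 15*(-⅓))*(6 + √5) = -34691 - 20*(52/7 - 5)*(6 + √5) = -34691 - 20*17/7*(6 + √5) = -34691 + (-2040/7 - 340*√5/7) = -244877/7 - 340*√5/7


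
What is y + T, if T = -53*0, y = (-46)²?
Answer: 2116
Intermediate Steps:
y = 2116
T = 0
y + T = 2116 + 0 = 2116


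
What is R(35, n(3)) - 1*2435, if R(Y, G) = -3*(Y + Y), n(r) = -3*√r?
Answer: -2645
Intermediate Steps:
R(Y, G) = -6*Y
R(35, n(3)) - 1*2435 = -6*35 - 1*2435 = -210 - 2435 = -2645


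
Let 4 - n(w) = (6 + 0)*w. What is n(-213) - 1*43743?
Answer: -42461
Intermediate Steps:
n(w) = 4 - 6*w (n(w) = 4 - (6 + 0)*w = 4 - 6*w)
n(-213) - 1*43743 = (4 - 6*(-213)) - 1*43743 = (4 + 1278) - 43743 = 1282 - 43743 = -42461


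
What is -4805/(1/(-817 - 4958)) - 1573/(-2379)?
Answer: 5078044246/183 ≈ 2.7749e+7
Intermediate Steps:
-4805/(1/(-817 - 4958)) - 1573/(-2379) = -4805/(1/(-5775)) - 1573*(-1/2379) = -4805/(-1/5775) + 121/183 = -4805*(-5775) + 121/183 = 27748875 + 121/183 = 5078044246/183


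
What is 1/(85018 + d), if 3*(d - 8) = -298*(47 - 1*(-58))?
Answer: 1/74596 ≈ 1.3406e-5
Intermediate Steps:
d = -10422 (d = 8 + (-298*(47 - 1*(-58)))/3 = 8 + (-298*(47 + 58))/3 = 8 + (-298*105)/3 = 8 + (1/3)*(-31290) = 8 - 10430 = -10422)
1/(85018 + d) = 1/(85018 - 10422) = 1/74596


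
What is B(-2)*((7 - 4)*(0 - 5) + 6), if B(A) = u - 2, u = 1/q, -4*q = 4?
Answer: 27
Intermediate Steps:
q = -1 (q = -¼*4 = -1)
u = -1 (u = 1/(-1) = -1)
B(A) = -3 (B(A) = -1 - 2 = -3)
B(-2)*((7 - 4)*(0 - 5) + 6) = -3*((7 - 4)*(0 - 5) + 6) = -3*(3*(-5) + 6) = -3*(-15 + 6) = -3*(-9) = 27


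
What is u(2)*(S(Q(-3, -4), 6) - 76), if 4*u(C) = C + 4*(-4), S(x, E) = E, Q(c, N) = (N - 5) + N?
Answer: 245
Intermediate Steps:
Q(c, N) = -5 + 2*N (Q(c, N) = (-5 + N) + N = -5 + 2*N)
u(C) = -4 + C/4 (u(C) = (C + 4*(-4))/4 = (C - 16)/4 = (-16 + C)/4 = -4 + C/4)
u(2)*(S(Q(-3, -4), 6) - 76) = (-4 + (¼)*2)*(6 - 76) = (-4 + ½)*(-70) = -7/2*(-70) = 245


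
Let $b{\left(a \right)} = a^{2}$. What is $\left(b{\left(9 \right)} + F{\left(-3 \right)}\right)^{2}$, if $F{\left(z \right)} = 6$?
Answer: $7569$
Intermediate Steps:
$\left(b{\left(9 \right)} + F{\left(-3 \right)}\right)^{2} = \left(9^{2} + 6\right)^{2} = \left(81 + 6\right)^{2} = 87^{2} = 7569$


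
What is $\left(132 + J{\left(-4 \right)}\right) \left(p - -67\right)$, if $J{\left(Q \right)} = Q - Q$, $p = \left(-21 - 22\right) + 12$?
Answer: $4752$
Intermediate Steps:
$p = -31$ ($p = -43 + 12 = -31$)
$J{\left(Q \right)} = 0$
$\left(132 + J{\left(-4 \right)}\right) \left(p - -67\right) = \left(132 + 0\right) \left(-31 - -67\right) = 132 \left(-31 + 67\right) = 132 \cdot 36 = 4752$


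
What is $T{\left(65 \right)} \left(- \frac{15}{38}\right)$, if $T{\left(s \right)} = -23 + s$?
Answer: $- \frac{315}{19} \approx -16.579$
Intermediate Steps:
$T{\left(65 \right)} \left(- \frac{15}{38}\right) = \left(-23 + 65\right) \left(- \frac{15}{38}\right) = 42 \left(\left(-15\right) \frac{1}{38}\right) = 42 \left(- \frac{15}{38}\right) = - \frac{315}{19}$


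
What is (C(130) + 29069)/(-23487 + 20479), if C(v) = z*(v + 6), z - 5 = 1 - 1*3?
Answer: -29477/3008 ≈ -9.7995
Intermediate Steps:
z = 3 (z = 5 + (1 - 1*3) = 5 + (1 - 3) = 5 - 2 = 3)
C(v) = 18 + 3*v (C(v) = 3*(v + 6) = 3*(6 + v) = 18 + 3*v)
(C(130) + 29069)/(-23487 + 20479) = ((18 + 3*130) + 29069)/(-23487 + 20479) = ((18 + 390) + 29069)/(-3008) = (408 + 29069)*(-1/3008) = 29477*(-1/3008) = -29477/3008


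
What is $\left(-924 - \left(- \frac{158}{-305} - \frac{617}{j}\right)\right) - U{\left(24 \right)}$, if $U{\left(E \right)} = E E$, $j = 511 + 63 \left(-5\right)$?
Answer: $- \frac{89512783}{59780} \approx -1497.4$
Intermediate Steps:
$j = 196$ ($j = 511 - 315 = 196$)
$U{\left(E \right)} = E^{2}$
$\left(-924 - \left(- \frac{158}{-305} - \frac{617}{j}\right)\right) - U{\left(24 \right)} = \left(-924 - \left(- \frac{158}{-305} - \frac{617}{196}\right)\right) - 24^{2} = \left(-924 - \left(\left(-158\right) \left(- \frac{1}{305}\right) - \frac{617}{196}\right)\right) - 576 = \left(-924 - \left(\frac{158}{305} - \frac{617}{196}\right)\right) - 576 = \left(-924 - - \frac{157217}{59780}\right) - 576 = \left(-924 + \frac{157217}{59780}\right) - 576 = - \frac{55079503}{59780} - 576 = - \frac{89512783}{59780}$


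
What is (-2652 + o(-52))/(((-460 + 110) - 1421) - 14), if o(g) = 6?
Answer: 126/85 ≈ 1.4824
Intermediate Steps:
(-2652 + o(-52))/(((-460 + 110) - 1421) - 14) = (-2652 + 6)/(((-460 + 110) - 1421) - 14) = -2646/((-350 - 1421) - 14) = -2646/(-1771 - 14) = -2646/(-1785) = -2646*(-1/1785) = 126/85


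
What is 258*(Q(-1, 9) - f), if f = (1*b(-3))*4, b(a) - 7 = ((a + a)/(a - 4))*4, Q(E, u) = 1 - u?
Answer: -89784/7 ≈ -12826.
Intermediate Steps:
b(a) = 7 + 8*a/(-4 + a) (b(a) = 7 + ((a + a)/(a - 4))*4 = 7 + ((2*a)/(-4 + a))*4 = 7 + (2*a/(-4 + a))*4 = 7 + 8*a/(-4 + a))
f = 292/7 (f = (1*((-28 + 15*(-3))/(-4 - 3)))*4 = (1*((-28 - 45)/(-7)))*4 = (1*(-1/7*(-73)))*4 = (1*(73/7))*4 = (73/7)*4 = 292/7 ≈ 41.714)
258*(Q(-1, 9) - f) = 258*((1 - 1*9) - 1*292/7) = 258*((1 - 9) - 292/7) = 258*(-8 - 292/7) = 258*(-348/7) = -89784/7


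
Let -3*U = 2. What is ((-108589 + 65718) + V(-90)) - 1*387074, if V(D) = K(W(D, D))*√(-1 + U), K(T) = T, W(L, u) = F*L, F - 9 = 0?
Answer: -429945 - 270*I*√15 ≈ -4.2995e+5 - 1045.7*I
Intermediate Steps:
F = 9 (F = 9 + 0 = 9)
W(L, u) = 9*L
U = -⅔ (U = -⅓*2 = -⅔ ≈ -0.66667)
V(D) = 3*I*D*√15 (V(D) = (9*D)*√(-1 - ⅔) = (9*D)*√(-5/3) = (9*D)*(I*√15/3) = 3*I*D*√15)
((-108589 + 65718) + V(-90)) - 1*387074 = ((-108589 + 65718) + 3*I*(-90)*√15) - 1*387074 = (-42871 - 270*I*√15) - 387074 = -429945 - 270*I*√15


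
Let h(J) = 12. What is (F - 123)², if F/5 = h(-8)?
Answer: 3969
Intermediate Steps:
F = 60 (F = 5*12 = 60)
(F - 123)² = (60 - 123)² = (-63)² = 3969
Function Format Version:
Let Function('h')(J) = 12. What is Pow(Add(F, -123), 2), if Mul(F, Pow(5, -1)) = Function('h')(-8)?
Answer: 3969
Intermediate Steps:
F = 60 (F = Mul(5, 12) = 60)
Pow(Add(F, -123), 2) = Pow(Add(60, -123), 2) = Pow(-63, 2) = 3969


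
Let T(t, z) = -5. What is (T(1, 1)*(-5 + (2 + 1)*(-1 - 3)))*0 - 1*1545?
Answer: -1545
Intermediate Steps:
(T(1, 1)*(-5 + (2 + 1)*(-1 - 3)))*0 - 1*1545 = -5*(-5 + (2 + 1)*(-1 - 3))*0 - 1*1545 = -5*(-5 + 3*(-4))*0 - 1545 = -5*(-5 - 12)*0 - 1545 = -5*(-17)*0 - 1545 = 85*0 - 1545 = 0 - 1545 = -1545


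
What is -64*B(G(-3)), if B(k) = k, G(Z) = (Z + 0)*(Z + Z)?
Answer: -1152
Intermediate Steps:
G(Z) = 2*Z² (G(Z) = Z*(2*Z) = 2*Z²)
-64*B(G(-3)) = -128*(-3)² = -128*9 = -64*18 = -1152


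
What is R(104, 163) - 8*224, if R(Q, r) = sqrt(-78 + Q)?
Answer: -1792 + sqrt(26) ≈ -1786.9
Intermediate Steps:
R(104, 163) - 8*224 = sqrt(-78 + 104) - 8*224 = sqrt(26) - 1792 = -1792 + sqrt(26)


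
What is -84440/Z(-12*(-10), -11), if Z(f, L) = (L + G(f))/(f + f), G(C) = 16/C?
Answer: 303984000/163 ≈ 1.8649e+6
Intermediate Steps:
Z(f, L) = (L + 16/f)/(2*f) (Z(f, L) = (L + 16/f)/(f + f) = (L + 16/f)/((2*f)) = (L + 16/f)*(1/(2*f)) = (L + 16/f)/(2*f))
-84440/Z(-12*(-10), -11) = -84440*28800/(16 - (-132)*(-10)) = -84440*28800/(16 - 11*120) = -84440*28800/(16 - 1320) = -84440/((½)*(1/14400)*(-1304)) = -84440/(-163/3600) = -84440*(-3600/163) = 303984000/163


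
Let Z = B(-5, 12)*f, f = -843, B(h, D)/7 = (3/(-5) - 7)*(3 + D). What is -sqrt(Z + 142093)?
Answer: -sqrt(814807) ≈ -902.67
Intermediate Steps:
B(h, D) = -798/5 - 266*D/5 (B(h, D) = 7*((3/(-5) - 7)*(3 + D)) = 7*((3*(-1/5) - 7)*(3 + D)) = 7*((-3/5 - 7)*(3 + D)) = 7*(-38*(3 + D)/5) = 7*(-114/5 - 38*D/5) = -798/5 - 266*D/5)
Z = 672714 (Z = (-798/5 - 266/5*12)*(-843) = (-798/5 - 3192/5)*(-843) = -798*(-843) = 672714)
-sqrt(Z + 142093) = -sqrt(672714 + 142093) = -sqrt(814807)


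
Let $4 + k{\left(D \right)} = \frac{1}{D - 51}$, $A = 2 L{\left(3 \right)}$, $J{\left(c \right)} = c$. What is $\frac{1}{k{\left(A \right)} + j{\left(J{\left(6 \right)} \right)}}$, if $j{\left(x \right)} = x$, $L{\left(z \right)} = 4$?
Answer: $\frac{43}{85} \approx 0.50588$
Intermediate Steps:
$A = 8$ ($A = 2 \cdot 4 = 8$)
$k{\left(D \right)} = -4 + \frac{1}{-51 + D}$ ($k{\left(D \right)} = -4 + \frac{1}{D - 51} = -4 + \frac{1}{-51 + D}$)
$\frac{1}{k{\left(A \right)} + j{\left(J{\left(6 \right)} \right)}} = \frac{1}{\frac{205 - 32}{-51 + 8} + 6} = \frac{1}{\frac{205 - 32}{-43} + 6} = \frac{1}{\left(- \frac{1}{43}\right) 173 + 6} = \frac{1}{- \frac{173}{43} + 6} = \frac{1}{\frac{85}{43}} = \frac{43}{85}$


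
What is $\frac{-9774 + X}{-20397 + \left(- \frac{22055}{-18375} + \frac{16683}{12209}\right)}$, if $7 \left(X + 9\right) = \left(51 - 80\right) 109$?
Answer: $\frac{459205518450}{915058961851} \approx 0.50183$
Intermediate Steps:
$X = - \frac{3224}{7}$ ($X = -9 + \frac{\left(51 - 80\right) 109}{7} = -9 + \frac{\left(-29\right) 109}{7} = -9 + \frac{1}{7} \left(-3161\right) = -9 - \frac{3161}{7} = - \frac{3224}{7} \approx -460.57$)
$\frac{-9774 + X}{-20397 + \left(- \frac{22055}{-18375} + \frac{16683}{12209}\right)} = \frac{-9774 - \frac{3224}{7}}{-20397 + \left(- \frac{22055}{-18375} + \frac{16683}{12209}\right)} = - \frac{71642}{7 \left(-20397 + \left(\left(-22055\right) \left(- \frac{1}{18375}\right) + 16683 \cdot \frac{1}{12209}\right)\right)} = - \frac{71642}{7 \left(-20397 + \left(\frac{4411}{3675} + \frac{16683}{12209}\right)\right)} = - \frac{71642}{7 \left(-20397 + \frac{115163924}{44868075}\right)} = - \frac{71642}{7 \left(- \frac{915058961851}{44868075}\right)} = \left(- \frac{71642}{7}\right) \left(- \frac{44868075}{915058961851}\right) = \frac{459205518450}{915058961851}$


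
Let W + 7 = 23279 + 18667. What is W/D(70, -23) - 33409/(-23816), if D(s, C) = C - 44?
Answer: -996580821/1595672 ≈ -624.55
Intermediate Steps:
D(s, C) = -44 + C
W = 41939 (W = -7 + (23279 + 18667) = -7 + 41946 = 41939)
W/D(70, -23) - 33409/(-23816) = 41939/(-44 - 23) - 33409/(-23816) = 41939/(-67) - 33409*(-1/23816) = 41939*(-1/67) + 33409/23816 = -41939/67 + 33409/23816 = -996580821/1595672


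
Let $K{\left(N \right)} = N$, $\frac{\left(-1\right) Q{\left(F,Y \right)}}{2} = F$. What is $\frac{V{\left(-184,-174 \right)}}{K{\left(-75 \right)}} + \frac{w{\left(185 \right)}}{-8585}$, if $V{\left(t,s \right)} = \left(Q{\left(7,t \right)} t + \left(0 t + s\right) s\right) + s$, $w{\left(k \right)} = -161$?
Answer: $- \frac{56105711}{128775} \approx -435.69$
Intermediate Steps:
$Q{\left(F,Y \right)} = - 2 F$
$V{\left(t,s \right)} = s + s^{2} - 14 t$ ($V{\left(t,s \right)} = \left(\left(-2\right) 7 t + \left(0 t + s\right) s\right) + s = \left(- 14 t + \left(0 + s\right) s\right) + s = \left(- 14 t + s s\right) + s = \left(- 14 t + s^{2}\right) + s = \left(s^{2} - 14 t\right) + s = s + s^{2} - 14 t$)
$\frac{V{\left(-184,-174 \right)}}{K{\left(-75 \right)}} + \frac{w{\left(185 \right)}}{-8585} = \frac{-174 + \left(-174\right)^{2} - -2576}{-75} - \frac{161}{-8585} = \left(-174 + 30276 + 2576\right) \left(- \frac{1}{75}\right) - - \frac{161}{8585} = 32678 \left(- \frac{1}{75}\right) + \frac{161}{8585} = - \frac{32678}{75} + \frac{161}{8585} = - \frac{56105711}{128775}$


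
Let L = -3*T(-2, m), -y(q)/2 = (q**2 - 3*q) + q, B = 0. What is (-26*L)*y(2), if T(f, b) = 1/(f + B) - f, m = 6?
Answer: 0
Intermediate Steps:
y(q) = -2*q**2 + 4*q (y(q) = -2*((q**2 - 3*q) + q) = -2*(q**2 - 2*q) = -2*q**2 + 4*q)
T(f, b) = 1/f - f (T(f, b) = 1/(f + 0) - f = 1/f - f)
L = -9/2 (L = -3*(1/(-2) - 1*(-2)) = -3*(-1/2 + 2) = -3*3/2 = -9/2 ≈ -4.5000)
(-26*L)*y(2) = (-26*(-9/2))*(2*2*(2 - 1*2)) = 117*(2*2*(2 - 2)) = 117*(2*2*0) = 117*0 = 0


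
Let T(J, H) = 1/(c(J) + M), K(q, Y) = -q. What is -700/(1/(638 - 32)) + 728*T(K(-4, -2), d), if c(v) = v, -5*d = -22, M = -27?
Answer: -9757328/23 ≈ -4.2423e+5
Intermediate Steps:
d = 22/5 (d = -1/5*(-22) = 22/5 ≈ 4.4000)
T(J, H) = 1/(-27 + J) (T(J, H) = 1/(J - 27) = 1/(-27 + J))
-700/(1/(638 - 32)) + 728*T(K(-4, -2), d) = -700/(1/(638 - 32)) + 728/(-27 - 1*(-4)) = -700/(1/606) + 728/(-27 + 4) = -700/1/606 + 728/(-23) = -700*606 + 728*(-1/23) = -424200 - 728/23 = -9757328/23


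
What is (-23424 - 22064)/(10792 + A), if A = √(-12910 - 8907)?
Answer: -490906496/116489081 + 45488*I*√21817/116489081 ≈ -4.2142 + 0.057678*I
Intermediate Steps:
A = I*√21817 (A = √(-21817) = I*√21817 ≈ 147.71*I)
(-23424 - 22064)/(10792 + A) = (-23424 - 22064)/(10792 + I*√21817) = -45488/(10792 + I*√21817)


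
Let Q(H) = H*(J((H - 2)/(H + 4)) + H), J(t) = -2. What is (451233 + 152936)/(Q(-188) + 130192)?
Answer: 604169/165912 ≈ 3.6415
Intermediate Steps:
Q(H) = H*(-2 + H)
(451233 + 152936)/(Q(-188) + 130192) = (451233 + 152936)/(-188*(-2 - 188) + 130192) = 604169/(-188*(-190) + 130192) = 604169/(35720 + 130192) = 604169/165912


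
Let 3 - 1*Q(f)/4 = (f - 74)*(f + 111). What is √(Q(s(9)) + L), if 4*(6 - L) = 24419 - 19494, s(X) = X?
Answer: √119947/2 ≈ 173.17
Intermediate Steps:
L = -4901/4 (L = 6 - (24419 - 19494)/4 = 6 - ¼*4925 = 6 - 4925/4 = -4901/4 ≈ -1225.3)
Q(f) = 12 - 4*(-74 + f)*(111 + f) (Q(f) = 12 - 4*(f - 74)*(f + 111) = 12 - 4*(-74 + f)*(111 + f))
√(Q(s(9)) + L) = √((32868 - 148*9 - 4*9²) - 4901/4) = √((32868 - 1332 - 4*81) - 4901/4) = √((32868 - 1332 - 324) - 4901/4) = √(31212 - 4901/4) = √(119947/4) = √119947/2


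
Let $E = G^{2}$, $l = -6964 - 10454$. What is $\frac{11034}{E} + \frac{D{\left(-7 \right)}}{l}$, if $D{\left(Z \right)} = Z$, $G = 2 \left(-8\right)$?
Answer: $\frac{48048001}{1114752} \approx 43.102$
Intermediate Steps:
$G = -16$
$l = -17418$ ($l = -6964 - 10454 = -17418$)
$E = 256$ ($E = \left(-16\right)^{2} = 256$)
$\frac{11034}{E} + \frac{D{\left(-7 \right)}}{l} = \frac{11034}{256} - \frac{7}{-17418} = 11034 \cdot \frac{1}{256} - - \frac{7}{17418} = \frac{5517}{128} + \frac{7}{17418} = \frac{48048001}{1114752}$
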